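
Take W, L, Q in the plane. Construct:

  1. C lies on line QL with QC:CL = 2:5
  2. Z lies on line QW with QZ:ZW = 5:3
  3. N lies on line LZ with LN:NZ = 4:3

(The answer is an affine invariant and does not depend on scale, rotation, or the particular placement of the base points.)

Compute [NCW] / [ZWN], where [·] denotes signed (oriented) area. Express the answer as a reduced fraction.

[NCW]:[ZWN] = 32/21

Assign W = (0, 0), L = (1, 0), Q = (0, 1) — the answer is frame-independent, so this choice is without loss of generality.
1. C lies on line QL with QC:CL = 2:5 ⇒ C = (2/7, 5/7)
2. Z lies on line QW with QZ:ZW = 5:3 ⇒ Z = (0, 3/8)
3. N lies on line LZ with LN:NZ = 4:3 ⇒ N = (3/7, 3/14)
2·[NCW] = 12/49, 2·[ZWN] = 9/56
[NCW]:[ZWN] = 12/49:9/56 = 32/21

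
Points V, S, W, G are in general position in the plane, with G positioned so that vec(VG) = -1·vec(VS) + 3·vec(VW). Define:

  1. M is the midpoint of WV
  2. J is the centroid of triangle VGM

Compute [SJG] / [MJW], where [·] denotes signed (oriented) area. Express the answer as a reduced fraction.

[SJG]:[MJW] = 10

Choose coordinates V = (0, 0), S = (1, 0), W = (0, 1), G = (-1, 3).
1. M is the midpoint of WV ⇒ M = (0, 1/2)
2. J is the centroid of triangle VGM ⇒ J = (-1/3, 7/6)
2·[SJG] = -5/3, 2·[MJW] = -1/6
[SJG]:[MJW] = -5/3:-1/6 = 10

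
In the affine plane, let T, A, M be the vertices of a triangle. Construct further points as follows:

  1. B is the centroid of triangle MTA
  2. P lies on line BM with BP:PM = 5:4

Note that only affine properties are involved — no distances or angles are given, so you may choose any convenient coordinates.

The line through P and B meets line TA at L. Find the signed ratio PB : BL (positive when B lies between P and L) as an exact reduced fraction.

Work in coordinates with T = (0, 0), A = (1, 0), M = (0, 1).
1. B is the centroid of triangle MTA ⇒ B = (1/3, 1/3)
2. P lies on line BM with BP:PM = 5:4 ⇒ P = (4/27, 19/27)
line PB meets TA at L = (1/2, 0)
B = P + t·(L−P) with t = 10/19, so PB:BL = 10/19:9/19

PB:BL = 10/9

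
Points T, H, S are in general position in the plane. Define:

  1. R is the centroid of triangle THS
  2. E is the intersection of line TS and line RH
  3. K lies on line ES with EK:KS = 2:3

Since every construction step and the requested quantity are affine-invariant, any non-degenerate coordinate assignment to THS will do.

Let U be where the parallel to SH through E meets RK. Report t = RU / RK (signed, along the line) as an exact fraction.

Work in coordinates with T = (0, 0), H = (1, 0), S = (0, 1).
1. R is the centroid of triangle THS ⇒ R = (1/3, 1/3)
2. E is the intersection of line TS and line RH ⇒ E = (0, 1/2)
3. K lies on line ES with EK:KS = 2:3 ⇒ K = (0, 7/10)
through E parallel to SH: direction (1, -1); meets RK at U = (2, -3/2)
U = R + t·(K−R) with t = -5

t = -5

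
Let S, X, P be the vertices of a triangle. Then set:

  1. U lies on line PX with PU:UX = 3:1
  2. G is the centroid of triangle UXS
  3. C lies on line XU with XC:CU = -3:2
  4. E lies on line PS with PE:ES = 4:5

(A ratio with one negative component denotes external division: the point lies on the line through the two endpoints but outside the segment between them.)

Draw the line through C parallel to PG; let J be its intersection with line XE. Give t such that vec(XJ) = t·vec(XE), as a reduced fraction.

t = 27/64

Set S = (0, 0), X = (1, 0), P = (0, 1); any affine frame gives the same invariant.
1. U lies on line PX with PU:UX = 3:1 ⇒ U = (3/4, 1/4)
2. G is the centroid of triangle UXS ⇒ G = (7/12, 1/12)
3. C lies on line XU with XC:CU = -3:2 ⇒ C = (1/4, 3/4)
4. E lies on line PS with PE:ES = 4:5 ⇒ E = (0, 5/9)
through C parallel to PG: direction (7/12, -11/12); meets XE at J = (37/64, 15/64)
J = X + t·(E−X) with t = 27/64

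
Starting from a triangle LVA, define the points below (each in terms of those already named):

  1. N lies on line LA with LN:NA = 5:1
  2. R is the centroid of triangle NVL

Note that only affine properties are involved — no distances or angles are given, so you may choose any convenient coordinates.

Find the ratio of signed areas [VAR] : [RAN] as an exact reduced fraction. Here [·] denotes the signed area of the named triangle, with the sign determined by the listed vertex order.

Work in coordinates with L = (0, 0), V = (1, 0), A = (0, 1).
1. N lies on line LA with LN:NA = 5:1 ⇒ N = (0, 5/6)
2. R is the centroid of triangle NVL ⇒ R = (1/3, 5/18)
2·[VAR] = 7/18, 2·[RAN] = 1/18
[VAR]:[RAN] = 7/18:1/18 = 7

[VAR]:[RAN] = 7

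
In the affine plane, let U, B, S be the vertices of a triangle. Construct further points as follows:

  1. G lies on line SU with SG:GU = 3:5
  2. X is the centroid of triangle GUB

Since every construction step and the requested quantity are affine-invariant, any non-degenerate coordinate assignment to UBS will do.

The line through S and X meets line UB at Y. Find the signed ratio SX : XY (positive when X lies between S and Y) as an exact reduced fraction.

SX:XY = 19/5

Choose coordinates U = (0, 0), B = (1, 0), S = (0, 1).
1. G lies on line SU with SG:GU = 3:5 ⇒ G = (0, 5/8)
2. X is the centroid of triangle GUB ⇒ X = (1/3, 5/24)
line SX meets UB at Y = (8/19, 0)
X = S + t·(Y−S) with t = 19/24, so SX:XY = 19/24:5/24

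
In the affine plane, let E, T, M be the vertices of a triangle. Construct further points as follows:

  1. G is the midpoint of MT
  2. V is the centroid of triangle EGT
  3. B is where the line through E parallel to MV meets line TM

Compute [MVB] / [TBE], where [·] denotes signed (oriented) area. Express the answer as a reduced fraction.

[MVB]:[TBE] = -1/5

Set E = (0, 0), T = (1, 0), M = (0, 1); any affine frame gives the same invariant.
1. G is the midpoint of MT ⇒ G = (1/2, 1/2)
2. V is the centroid of triangle EGT ⇒ V = (1/2, 1/6)
3. B is where the line through E parallel to MV meets line TM ⇒ B = (-3/2, 5/2)
2·[MVB] = -1/2, 2·[TBE] = 5/2
[MVB]:[TBE] = -1/2:5/2 = -1/5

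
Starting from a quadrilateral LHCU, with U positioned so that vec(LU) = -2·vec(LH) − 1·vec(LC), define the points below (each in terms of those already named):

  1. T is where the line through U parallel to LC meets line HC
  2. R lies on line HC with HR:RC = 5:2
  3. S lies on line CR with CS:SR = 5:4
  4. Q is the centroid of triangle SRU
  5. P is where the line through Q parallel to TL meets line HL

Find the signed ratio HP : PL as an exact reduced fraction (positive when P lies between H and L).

Set L = (0, 0), H = (1, 0), C = (0, 1), U = (-2, -1); any affine frame gives the same invariant.
1. T is where the line through U parallel to LC meets line HC ⇒ T = (-2, 3)
2. R lies on line HC with HR:RC = 5:2 ⇒ R = (2/7, 5/7)
3. S lies on line CR with CS:SR = 5:4 ⇒ S = (10/63, 53/63)
4. Q is the centroid of triangle SRU ⇒ Q = (-14/27, 5/27)
5. P is where the line through Q parallel to TL meets line HL ⇒ P = (-32/81, 0)
P = H + t·(L−H) with t = 113/81, so HP:PL = t:(1−t) = 113/81:-32/81

HP:PL = -113/32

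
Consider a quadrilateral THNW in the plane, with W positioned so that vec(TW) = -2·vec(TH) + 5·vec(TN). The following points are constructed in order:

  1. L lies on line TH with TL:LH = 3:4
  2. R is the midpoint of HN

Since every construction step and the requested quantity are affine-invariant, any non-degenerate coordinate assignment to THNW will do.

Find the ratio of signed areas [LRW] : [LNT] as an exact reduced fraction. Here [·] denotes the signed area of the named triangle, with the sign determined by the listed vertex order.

[LRW]:[LNT] = 11/3

Work in coordinates with T = (0, 0), H = (1, 0), N = (0, 1), W = (-2, 5).
1. L lies on line TH with TL:LH = 3:4 ⇒ L = (3/7, 0)
2. R is the midpoint of HN ⇒ R = (1/2, 1/2)
2·[LRW] = 11/7, 2·[LNT] = 3/7
[LRW]:[LNT] = 11/7:3/7 = 11/3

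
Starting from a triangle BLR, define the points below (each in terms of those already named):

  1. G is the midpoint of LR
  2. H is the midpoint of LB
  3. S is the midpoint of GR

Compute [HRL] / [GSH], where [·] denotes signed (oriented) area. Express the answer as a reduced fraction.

[HRL]:[GSH] = -4

Work in coordinates with B = (0, 0), L = (1, 0), R = (0, 1).
1. G is the midpoint of LR ⇒ G = (1/2, 1/2)
2. H is the midpoint of LB ⇒ H = (1/2, 0)
3. S is the midpoint of GR ⇒ S = (1/4, 3/4)
2·[HRL] = -1/2, 2·[GSH] = 1/8
[HRL]:[GSH] = -1/2:1/8 = -4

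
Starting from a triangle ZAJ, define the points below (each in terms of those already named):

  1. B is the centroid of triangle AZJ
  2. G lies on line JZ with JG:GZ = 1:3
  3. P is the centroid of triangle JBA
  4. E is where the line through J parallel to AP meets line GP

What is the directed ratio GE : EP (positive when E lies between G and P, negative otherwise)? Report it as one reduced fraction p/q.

Assign Z = (0, 0), A = (1, 0), J = (0, 1) — the answer is frame-independent, so this choice is without loss of generality.
1. B is the centroid of triangle AZJ ⇒ B = (1/3, 1/3)
2. G lies on line JZ with JG:GZ = 1:3 ⇒ G = (0, 3/4)
3. P is the centroid of triangle JBA ⇒ P = (4/9, 4/9)
4. E is where the line through J parallel to AP meets line GP ⇒ E = (20/9, -7/9)
E = G + t·(P−G) with t = 5, so GE:EP = t:(1−t) = 5:-4

GE:EP = -5/4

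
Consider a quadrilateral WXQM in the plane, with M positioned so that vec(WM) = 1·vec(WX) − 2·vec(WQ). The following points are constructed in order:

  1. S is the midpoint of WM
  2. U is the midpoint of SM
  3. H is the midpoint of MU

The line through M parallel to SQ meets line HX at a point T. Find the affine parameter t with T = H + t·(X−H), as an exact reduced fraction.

Work in coordinates with W = (0, 0), X = (1, 0), Q = (0, 1), M = (1, -2).
1. S is the midpoint of WM ⇒ S = (1/2, -1)
2. U is the midpoint of SM ⇒ U = (3/4, -3/2)
3. H is the midpoint of MU ⇒ H = (7/8, -7/4)
through M parallel to SQ: direction (-1/2, 2); meets HX at T = (8/9, -14/9)
T = H + t·(X−H) with t = 1/9

t = 1/9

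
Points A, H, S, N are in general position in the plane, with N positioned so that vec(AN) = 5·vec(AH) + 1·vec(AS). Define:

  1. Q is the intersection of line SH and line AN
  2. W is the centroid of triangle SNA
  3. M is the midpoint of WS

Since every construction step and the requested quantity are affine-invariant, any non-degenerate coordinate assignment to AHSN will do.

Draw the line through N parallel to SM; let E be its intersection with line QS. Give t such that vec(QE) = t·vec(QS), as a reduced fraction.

t = 5/2

Set A = (0, 0), H = (1, 0), S = (0, 1), N = (5, 1); any affine frame gives the same invariant.
1. Q is the intersection of line SH and line AN ⇒ Q = (5/6, 1/6)
2. W is the centroid of triangle SNA ⇒ W = (5/3, 2/3)
3. M is the midpoint of WS ⇒ M = (5/6, 5/6)
through N parallel to SM: direction (5/6, -1/6); meets QS at E = (-5/4, 9/4)
E = Q + t·(S−Q) with t = 5/2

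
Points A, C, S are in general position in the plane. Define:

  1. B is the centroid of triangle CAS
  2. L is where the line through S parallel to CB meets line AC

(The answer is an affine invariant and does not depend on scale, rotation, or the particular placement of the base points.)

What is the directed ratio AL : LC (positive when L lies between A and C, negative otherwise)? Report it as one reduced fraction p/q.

AL:LC = -2

Assign A = (0, 0), C = (1, 0), S = (0, 1) — the answer is frame-independent, so this choice is without loss of generality.
1. B is the centroid of triangle CAS ⇒ B = (1/3, 1/3)
2. L is where the line through S parallel to CB meets line AC ⇒ L = (2, 0)
L = A + t·(C−A) with t = 2, so AL:LC = t:(1−t) = 2:-1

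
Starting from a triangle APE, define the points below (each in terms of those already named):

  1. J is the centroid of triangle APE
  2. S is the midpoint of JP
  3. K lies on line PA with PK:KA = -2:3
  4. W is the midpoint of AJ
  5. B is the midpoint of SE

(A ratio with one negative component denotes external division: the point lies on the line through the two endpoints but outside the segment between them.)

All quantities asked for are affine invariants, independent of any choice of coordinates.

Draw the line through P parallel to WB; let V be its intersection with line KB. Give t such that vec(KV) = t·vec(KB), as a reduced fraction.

Work in coordinates with A = (0, 0), P = (1, 0), E = (0, 1).
1. J is the centroid of triangle APE ⇒ J = (1/3, 1/3)
2. S is the midpoint of JP ⇒ S = (2/3, 1/6)
3. K lies on line PA with PK:KA = -2:3 ⇒ K = (3, 0)
4. W is the midpoint of AJ ⇒ W = (1/6, 1/6)
5. B is the midpoint of SE ⇒ B = (1/3, 7/12)
through P parallel to WB: direction (1/6, 5/12); meets KB at V = (101/87, 35/87)
V = K + t·(B−K) with t = 20/29

t = 20/29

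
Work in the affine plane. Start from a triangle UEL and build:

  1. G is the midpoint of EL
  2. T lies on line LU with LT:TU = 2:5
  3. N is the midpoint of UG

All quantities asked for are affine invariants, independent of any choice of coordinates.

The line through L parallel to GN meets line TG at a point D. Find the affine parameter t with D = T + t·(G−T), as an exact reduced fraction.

Choose coordinates U = (0, 0), E = (1, 0), L = (0, 1).
1. G is the midpoint of EL ⇒ G = (1/2, 1/2)
2. T lies on line LU with LT:TU = 2:5 ⇒ T = (0, 5/7)
3. N is the midpoint of UG ⇒ N = (1/4, 1/4)
through L parallel to GN: direction (-1/4, -1/4); meets TG at D = (-1/5, 4/5)
D = T + t·(G−T) with t = -2/5

t = -2/5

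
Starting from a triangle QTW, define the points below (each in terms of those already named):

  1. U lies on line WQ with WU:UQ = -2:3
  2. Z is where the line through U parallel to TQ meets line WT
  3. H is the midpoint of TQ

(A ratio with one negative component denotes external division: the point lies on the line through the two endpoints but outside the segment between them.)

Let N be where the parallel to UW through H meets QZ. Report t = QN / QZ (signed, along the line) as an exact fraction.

t = -1/4

Work in coordinates with Q = (0, 0), T = (1, 0), W = (0, 1).
1. U lies on line WQ with WU:UQ = -2:3 ⇒ U = (0, 3)
2. Z is where the line through U parallel to TQ meets line WT ⇒ Z = (-2, 3)
3. H is the midpoint of TQ ⇒ H = (1/2, 0)
through H parallel to UW: direction (0, -2); meets QZ at N = (1/2, -3/4)
N = Q + t·(Z−Q) with t = -1/4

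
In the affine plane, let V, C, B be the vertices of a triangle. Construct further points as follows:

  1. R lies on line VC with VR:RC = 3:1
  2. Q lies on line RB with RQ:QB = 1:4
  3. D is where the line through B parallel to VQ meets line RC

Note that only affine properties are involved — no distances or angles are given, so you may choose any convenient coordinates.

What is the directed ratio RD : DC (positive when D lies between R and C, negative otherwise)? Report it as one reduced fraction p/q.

RD:DC = -15/16

Assign V = (0, 0), C = (1, 0), B = (0, 1) — the answer is frame-independent, so this choice is without loss of generality.
1. R lies on line VC with VR:RC = 3:1 ⇒ R = (3/4, 0)
2. Q lies on line RB with RQ:QB = 1:4 ⇒ Q = (3/5, 1/5)
3. D is where the line through B parallel to VQ meets line RC ⇒ D = (-3, 0)
D = R + t·(C−R) with t = -15, so RD:DC = t:(1−t) = -15:16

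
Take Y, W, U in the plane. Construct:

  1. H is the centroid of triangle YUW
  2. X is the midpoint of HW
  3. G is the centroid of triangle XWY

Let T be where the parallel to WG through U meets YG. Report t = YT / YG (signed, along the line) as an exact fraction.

t = 8

Assign Y = (0, 0), W = (1, 0), U = (0, 1) — the answer is frame-independent, so this choice is without loss of generality.
1. H is the centroid of triangle YUW ⇒ H = (1/3, 1/3)
2. X is the midpoint of HW ⇒ X = (2/3, 1/6)
3. G is the centroid of triangle XWY ⇒ G = (5/9, 1/18)
through U parallel to WG: direction (-4/9, 1/18); meets YG at T = (40/9, 4/9)
T = Y + t·(G−Y) with t = 8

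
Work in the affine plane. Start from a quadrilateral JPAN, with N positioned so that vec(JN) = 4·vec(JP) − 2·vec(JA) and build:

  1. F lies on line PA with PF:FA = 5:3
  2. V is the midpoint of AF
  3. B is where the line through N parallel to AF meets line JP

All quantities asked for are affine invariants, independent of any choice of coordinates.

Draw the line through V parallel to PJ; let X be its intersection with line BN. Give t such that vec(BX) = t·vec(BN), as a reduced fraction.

t = -13/32

Set J = (0, 0), P = (1, 0), A = (0, 1), N = (4, -2); any affine frame gives the same invariant.
1. F lies on line PA with PF:FA = 5:3 ⇒ F = (3/8, 5/8)
2. V is the midpoint of AF ⇒ V = (3/16, 13/16)
3. B is where the line through N parallel to AF meets line JP ⇒ B = (2, 0)
through V parallel to PJ: direction (-1, 0); meets BN at X = (19/16, 13/16)
X = B + t·(N−B) with t = -13/32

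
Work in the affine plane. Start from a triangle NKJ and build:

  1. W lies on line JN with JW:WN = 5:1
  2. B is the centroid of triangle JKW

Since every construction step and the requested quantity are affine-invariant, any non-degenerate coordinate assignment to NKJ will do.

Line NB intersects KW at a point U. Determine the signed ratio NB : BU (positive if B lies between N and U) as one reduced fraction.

NB:BU = -8/5

Set N = (0, 0), K = (1, 0), J = (0, 1); any affine frame gives the same invariant.
1. W lies on line JN with JW:WN = 5:1 ⇒ W = (0, 1/6)
2. B is the centroid of triangle JKW ⇒ B = (1/3, 7/18)
line NB meets KW at U = (1/8, 7/48)
B = N + t·(U−N) with t = 8/3, so NB:BU = 8/3:-5/3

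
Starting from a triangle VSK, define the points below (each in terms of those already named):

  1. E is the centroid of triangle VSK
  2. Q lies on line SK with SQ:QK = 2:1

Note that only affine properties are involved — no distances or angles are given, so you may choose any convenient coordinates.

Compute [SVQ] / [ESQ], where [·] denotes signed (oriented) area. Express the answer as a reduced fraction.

[SVQ]:[ESQ] = -3

Assign V = (0, 0), S = (1, 0), K = (0, 1) — the answer is frame-independent, so this choice is without loss of generality.
1. E is the centroid of triangle VSK ⇒ E = (1/3, 1/3)
2. Q lies on line SK with SQ:QK = 2:1 ⇒ Q = (1/3, 2/3)
2·[SVQ] = -2/3, 2·[ESQ] = 2/9
[SVQ]:[ESQ] = -2/3:2/9 = -3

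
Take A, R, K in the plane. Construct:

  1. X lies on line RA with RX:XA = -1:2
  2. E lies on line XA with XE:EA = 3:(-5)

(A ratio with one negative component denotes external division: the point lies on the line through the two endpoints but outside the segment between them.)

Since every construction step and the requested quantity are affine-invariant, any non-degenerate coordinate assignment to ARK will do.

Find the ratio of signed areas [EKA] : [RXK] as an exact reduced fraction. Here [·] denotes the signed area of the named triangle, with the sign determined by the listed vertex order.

Choose coordinates A = (0, 0), R = (1, 0), K = (0, 1).
1. X lies on line RA with RX:XA = -1:2 ⇒ X = (2, 0)
2. E lies on line XA with XE:EA = 3:(-5) ⇒ E = (5, 0)
2·[EKA] = 5, 2·[RXK] = 1
[EKA]:[RXK] = 5:1 = 5

[EKA]:[RXK] = 5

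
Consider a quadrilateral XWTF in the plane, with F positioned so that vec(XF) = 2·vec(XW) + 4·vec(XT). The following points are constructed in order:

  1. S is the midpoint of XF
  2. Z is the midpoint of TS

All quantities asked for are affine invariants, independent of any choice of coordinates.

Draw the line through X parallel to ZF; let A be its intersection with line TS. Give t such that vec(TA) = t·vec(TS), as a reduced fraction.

Set X = (0, 0), W = (1, 0), T = (0, 1), F = (2, 4); any affine frame gives the same invariant.
1. S is the midpoint of XF ⇒ S = (1, 2)
2. Z is the midpoint of TS ⇒ Z = (1/2, 3/2)
through X parallel to ZF: direction (3/2, 5/2); meets TS at A = (3/2, 5/2)
A = T + t·(S−T) with t = 3/2

t = 3/2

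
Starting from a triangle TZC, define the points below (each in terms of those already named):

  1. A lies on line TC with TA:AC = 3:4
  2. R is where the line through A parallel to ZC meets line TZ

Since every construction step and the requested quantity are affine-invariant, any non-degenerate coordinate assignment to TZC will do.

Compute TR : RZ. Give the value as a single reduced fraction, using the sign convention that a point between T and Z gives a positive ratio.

Set T = (0, 0), Z = (1, 0), C = (0, 1); any affine frame gives the same invariant.
1. A lies on line TC with TA:AC = 3:4 ⇒ A = (0, 3/7)
2. R is where the line through A parallel to ZC meets line TZ ⇒ R = (3/7, 0)
R = T + t·(Z−T) with t = 3/7, so TR:RZ = t:(1−t) = 3/7:4/7

TR:RZ = 3/4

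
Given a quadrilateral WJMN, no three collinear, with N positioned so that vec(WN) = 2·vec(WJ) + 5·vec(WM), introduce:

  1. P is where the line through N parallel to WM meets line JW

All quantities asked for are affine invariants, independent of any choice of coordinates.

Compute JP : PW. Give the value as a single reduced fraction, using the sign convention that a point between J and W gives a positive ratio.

Work in coordinates with W = (0, 0), J = (1, 0), M = (0, 1), N = (2, 5).
1. P is where the line through N parallel to WM meets line JW ⇒ P = (2, 0)
P = J + t·(W−J) with t = -1, so JP:PW = t:(1−t) = -1:2

JP:PW = -1/2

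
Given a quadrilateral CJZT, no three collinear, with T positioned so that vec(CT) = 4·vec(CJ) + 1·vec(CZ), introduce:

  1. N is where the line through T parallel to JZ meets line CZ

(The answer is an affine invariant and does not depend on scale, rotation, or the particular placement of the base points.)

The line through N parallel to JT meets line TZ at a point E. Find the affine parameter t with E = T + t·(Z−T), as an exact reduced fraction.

t = 4

Assign C = (0, 0), J = (1, 0), Z = (0, 1), T = (4, 1) — the answer is frame-independent, so this choice is without loss of generality.
1. N is where the line through T parallel to JZ meets line CZ ⇒ N = (0, 5)
through N parallel to JT: direction (3, 1); meets TZ at E = (-12, 1)
E = T + t·(Z−T) with t = 4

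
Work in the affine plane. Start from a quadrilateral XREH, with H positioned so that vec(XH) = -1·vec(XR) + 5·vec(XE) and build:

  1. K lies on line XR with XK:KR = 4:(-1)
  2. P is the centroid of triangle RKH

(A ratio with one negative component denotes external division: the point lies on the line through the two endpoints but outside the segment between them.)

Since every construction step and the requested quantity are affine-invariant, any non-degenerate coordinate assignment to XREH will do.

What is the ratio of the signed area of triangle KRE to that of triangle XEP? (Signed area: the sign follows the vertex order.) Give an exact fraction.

[KRE]:[XEP] = 3/4

Choose coordinates X = (0, 0), R = (1, 0), E = (0, 1), H = (-1, 5).
1. K lies on line XR with XK:KR = 4:(-1) ⇒ K = (4/3, 0)
2. P is the centroid of triangle RKH ⇒ P = (4/9, 5/3)
2·[KRE] = -1/3, 2·[XEP] = -4/9
[KRE]:[XEP] = -1/3:-4/9 = 3/4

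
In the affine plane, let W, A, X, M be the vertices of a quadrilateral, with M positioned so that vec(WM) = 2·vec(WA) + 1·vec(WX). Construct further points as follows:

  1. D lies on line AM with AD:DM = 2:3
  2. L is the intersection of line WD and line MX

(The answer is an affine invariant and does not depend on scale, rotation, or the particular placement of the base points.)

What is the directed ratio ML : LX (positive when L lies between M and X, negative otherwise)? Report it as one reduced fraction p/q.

Work in coordinates with W = (0, 0), A = (1, 0), X = (0, 1), M = (2, 1).
1. D lies on line AM with AD:DM = 2:3 ⇒ D = (7/5, 2/5)
2. L is the intersection of line WD and line MX ⇒ L = (7/2, 1)
L = M + t·(X−M) with t = -3/4, so ML:LX = t:(1−t) = -3/4:7/4

ML:LX = -3/7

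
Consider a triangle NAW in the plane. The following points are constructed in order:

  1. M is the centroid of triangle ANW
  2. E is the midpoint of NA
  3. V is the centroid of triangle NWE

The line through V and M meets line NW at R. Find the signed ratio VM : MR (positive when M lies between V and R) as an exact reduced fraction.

VM:MR = -1/2

Choose coordinates N = (0, 0), A = (1, 0), W = (0, 1).
1. M is the centroid of triangle ANW ⇒ M = (1/3, 1/3)
2. E is the midpoint of NA ⇒ E = (1/2, 0)
3. V is the centroid of triangle NWE ⇒ V = (1/6, 1/3)
line VM meets NW at R = (0, 1/3)
M = V + t·(R−V) with t = -1, so VM:MR = -1:2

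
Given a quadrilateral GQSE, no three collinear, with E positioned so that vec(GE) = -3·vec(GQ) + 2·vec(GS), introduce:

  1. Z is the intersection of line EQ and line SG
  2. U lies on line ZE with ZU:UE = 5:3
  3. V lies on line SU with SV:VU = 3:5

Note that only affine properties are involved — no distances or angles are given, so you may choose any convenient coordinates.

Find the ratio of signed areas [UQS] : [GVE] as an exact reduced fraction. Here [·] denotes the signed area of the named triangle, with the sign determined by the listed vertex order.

Choose coordinates G = (0, 0), Q = (1, 0), S = (0, 1), E = (-3, 2).
1. Z is the intersection of line EQ and line SG ⇒ Z = (0, 1/2)
2. U lies on line ZE with ZU:UE = 5:3 ⇒ U = (-15/8, 23/16)
3. V lies on line SU with SV:VU = 3:5 ⇒ V = (-45/64, 149/128)
2·[UQS] = 23/16, 2·[GVE] = 267/128
[UQS]:[GVE] = 23/16:267/128 = 184/267

[UQS]:[GVE] = 184/267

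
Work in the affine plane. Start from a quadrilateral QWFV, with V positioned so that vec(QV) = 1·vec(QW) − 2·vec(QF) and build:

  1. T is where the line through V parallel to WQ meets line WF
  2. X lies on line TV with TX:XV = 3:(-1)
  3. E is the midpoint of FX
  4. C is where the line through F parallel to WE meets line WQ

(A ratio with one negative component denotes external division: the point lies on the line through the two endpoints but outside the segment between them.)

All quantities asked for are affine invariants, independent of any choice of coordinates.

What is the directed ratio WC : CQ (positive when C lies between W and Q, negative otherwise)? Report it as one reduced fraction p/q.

WC:CQ = -3/2

Work in coordinates with Q = (0, 0), W = (1, 0), F = (0, 1), V = (1, -2).
1. T is where the line through V parallel to WQ meets line WF ⇒ T = (3, -2)
2. X lies on line TV with TX:XV = 3:(-1) ⇒ X = (0, -2)
3. E is the midpoint of FX ⇒ E = (0, -1/2)
4. C is where the line through F parallel to WE meets line WQ ⇒ C = (-2, 0)
C = W + t·(Q−W) with t = 3, so WC:CQ = t:(1−t) = 3:-2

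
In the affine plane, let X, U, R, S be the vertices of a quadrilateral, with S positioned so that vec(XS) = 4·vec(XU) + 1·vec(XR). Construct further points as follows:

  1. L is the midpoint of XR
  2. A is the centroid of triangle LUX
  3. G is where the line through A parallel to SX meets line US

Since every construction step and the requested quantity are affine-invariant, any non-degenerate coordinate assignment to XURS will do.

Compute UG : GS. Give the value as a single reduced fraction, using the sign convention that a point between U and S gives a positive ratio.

Set X = (0, 0), U = (1, 0), R = (0, 1), S = (4, 1); any affine frame gives the same invariant.
1. L is the midpoint of XR ⇒ L = (0, 1/2)
2. A is the centroid of triangle LUX ⇒ A = (1/3, 1/6)
3. G is where the line through A parallel to SX meets line US ⇒ G = (5, 4/3)
G = U + t·(S−U) with t = 4/3, so UG:GS = t:(1−t) = 4/3:-1/3

UG:GS = -4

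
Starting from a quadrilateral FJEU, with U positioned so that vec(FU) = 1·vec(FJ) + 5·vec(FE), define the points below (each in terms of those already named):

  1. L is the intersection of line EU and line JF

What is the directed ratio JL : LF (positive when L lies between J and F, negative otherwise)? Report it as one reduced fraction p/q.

JL:LF = -5

Set F = (0, 0), J = (1, 0), E = (0, 1), U = (1, 5); any affine frame gives the same invariant.
1. L is the intersection of line EU and line JF ⇒ L = (-1/4, 0)
L = J + t·(F−J) with t = 5/4, so JL:LF = t:(1−t) = 5/4:-1/4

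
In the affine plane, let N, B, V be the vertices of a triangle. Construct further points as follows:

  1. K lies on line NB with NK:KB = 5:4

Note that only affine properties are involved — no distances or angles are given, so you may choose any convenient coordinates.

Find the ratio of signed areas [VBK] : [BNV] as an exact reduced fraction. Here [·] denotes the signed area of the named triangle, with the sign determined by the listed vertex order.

[VBK]:[BNV] = 4/9

Set N = (0, 0), B = (1, 0), V = (0, 1); any affine frame gives the same invariant.
1. K lies on line NB with NK:KB = 5:4 ⇒ K = (5/9, 0)
2·[VBK] = -4/9, 2·[BNV] = -1
[VBK]:[BNV] = -4/9:-1 = 4/9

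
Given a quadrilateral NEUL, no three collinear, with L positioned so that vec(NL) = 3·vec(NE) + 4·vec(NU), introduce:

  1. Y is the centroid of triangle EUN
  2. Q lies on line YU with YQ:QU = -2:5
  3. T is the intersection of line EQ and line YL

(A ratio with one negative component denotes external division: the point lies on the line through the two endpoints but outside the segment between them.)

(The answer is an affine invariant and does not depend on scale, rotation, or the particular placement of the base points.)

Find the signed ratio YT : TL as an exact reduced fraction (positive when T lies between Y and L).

YT:TL = -1/7

Set N = (0, 0), E = (1, 0), U = (0, 1), L = (3, 4); any affine frame gives the same invariant.
1. Y is the centroid of triangle EUN ⇒ Y = (1/3, 1/3)
2. Q lies on line YU with YQ:QU = -2:5 ⇒ Q = (5/9, -1/9)
3. T is the intersection of line EQ and line YL ⇒ T = (-1/9, -5/18)
T = Y + t·(L−Y) with t = -1/6, so YT:TL = t:(1−t) = -1/6:7/6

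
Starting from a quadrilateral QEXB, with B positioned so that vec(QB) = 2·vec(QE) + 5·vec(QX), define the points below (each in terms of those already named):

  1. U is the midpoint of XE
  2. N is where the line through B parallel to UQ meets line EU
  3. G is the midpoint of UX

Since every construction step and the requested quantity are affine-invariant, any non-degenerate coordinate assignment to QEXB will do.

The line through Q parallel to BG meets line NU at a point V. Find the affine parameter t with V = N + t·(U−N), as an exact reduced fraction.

t = 31/36

Choose coordinates Q = (0, 0), E = (1, 0), X = (0, 1), B = (2, 5).
1. U is the midpoint of XE ⇒ U = (1/2, 1/2)
2. N is where the line through B parallel to UQ meets line EU ⇒ N = (-1, 2)
3. G is the midpoint of UX ⇒ G = (1/4, 3/4)
through Q parallel to BG: direction (-7/4, -17/4); meets NU at V = (7/24, 17/24)
V = N + t·(U−N) with t = 31/36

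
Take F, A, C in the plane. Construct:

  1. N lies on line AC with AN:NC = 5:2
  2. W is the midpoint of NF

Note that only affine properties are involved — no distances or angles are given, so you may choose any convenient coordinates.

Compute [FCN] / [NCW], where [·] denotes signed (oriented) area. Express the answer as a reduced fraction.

[FCN]:[NCW] = -2

Set F = (0, 0), A = (1, 0), C = (0, 1); any affine frame gives the same invariant.
1. N lies on line AC with AN:NC = 5:2 ⇒ N = (2/7, 5/7)
2. W is the midpoint of NF ⇒ W = (1/7, 5/14)
2·[FCN] = -2/7, 2·[NCW] = 1/7
[FCN]:[NCW] = -2/7:1/7 = -2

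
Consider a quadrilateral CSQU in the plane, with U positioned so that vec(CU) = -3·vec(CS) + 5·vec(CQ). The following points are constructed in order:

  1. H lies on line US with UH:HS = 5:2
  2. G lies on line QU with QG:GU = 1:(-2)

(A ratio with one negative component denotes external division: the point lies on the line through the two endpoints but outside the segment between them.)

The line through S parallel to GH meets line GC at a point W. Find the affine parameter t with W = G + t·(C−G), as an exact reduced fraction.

Assign C = (0, 0), S = (1, 0), Q = (0, 1), U = (-3, 5) — the answer is frame-independent, so this choice is without loss of generality.
1. H lies on line US with UH:HS = 5:2 ⇒ H = (-1/7, 10/7)
2. G lies on line QU with QG:GU = 1:(-2) ⇒ G = (3, -3)
through S parallel to GH: direction (-22/7, 31/7); meets GC at W = (31/9, -31/9)
W = G + t·(C−G) with t = -4/27

t = -4/27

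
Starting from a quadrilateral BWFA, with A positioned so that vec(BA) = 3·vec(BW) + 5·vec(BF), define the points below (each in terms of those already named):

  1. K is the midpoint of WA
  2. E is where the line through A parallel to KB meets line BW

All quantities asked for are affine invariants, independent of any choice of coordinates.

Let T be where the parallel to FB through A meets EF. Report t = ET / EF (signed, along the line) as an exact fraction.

Work in coordinates with B = (0, 0), W = (1, 0), F = (0, 1), A = (3, 5).
1. K is the midpoint of WA ⇒ K = (2, 5/2)
2. E is where the line through A parallel to KB meets line BW ⇒ E = (-1, 0)
through A parallel to FB: direction (0, -1); meets EF at T = (3, 4)
T = E + t·(F−E) with t = 4

t = 4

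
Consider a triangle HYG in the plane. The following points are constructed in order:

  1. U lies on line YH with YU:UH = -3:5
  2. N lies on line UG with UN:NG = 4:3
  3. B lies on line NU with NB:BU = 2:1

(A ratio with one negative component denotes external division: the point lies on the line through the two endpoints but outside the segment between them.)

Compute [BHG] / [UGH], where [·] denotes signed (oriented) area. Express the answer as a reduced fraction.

[BHG]:[UGH] = -17/21

Work in coordinates with H = (0, 0), Y = (1, 0), G = (0, 1).
1. U lies on line YH with YU:UH = -3:5 ⇒ U = (5/2, 0)
2. N lies on line UG with UN:NG = 4:3 ⇒ N = (15/14, 4/7)
3. B lies on line NU with NB:BU = 2:1 ⇒ B = (85/42, 4/21)
2·[BHG] = -85/42, 2·[UGH] = 5/2
[BHG]:[UGH] = -85/42:5/2 = -17/21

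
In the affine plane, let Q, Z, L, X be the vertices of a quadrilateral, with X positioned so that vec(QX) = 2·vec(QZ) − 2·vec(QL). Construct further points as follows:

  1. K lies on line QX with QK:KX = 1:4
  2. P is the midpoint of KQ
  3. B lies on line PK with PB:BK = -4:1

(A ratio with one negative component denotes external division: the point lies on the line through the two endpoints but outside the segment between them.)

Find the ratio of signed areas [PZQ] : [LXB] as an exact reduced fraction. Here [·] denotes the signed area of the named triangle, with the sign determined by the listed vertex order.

[PZQ]:[LXB] = -3/23

Assign Q = (0, 0), Z = (1, 0), L = (0, 1), X = (2, -2) — the answer is frame-independent, so this choice is without loss of generality.
1. K lies on line QX with QK:KX = 1:4 ⇒ K = (2/5, -2/5)
2. P is the midpoint of KQ ⇒ P = (1/5, -1/5)
3. B lies on line PK with PB:BK = -4:1 ⇒ B = (7/15, -7/15)
2·[PZQ] = 1/5, 2·[LXB] = -23/15
[PZQ]:[LXB] = 1/5:-23/15 = -3/23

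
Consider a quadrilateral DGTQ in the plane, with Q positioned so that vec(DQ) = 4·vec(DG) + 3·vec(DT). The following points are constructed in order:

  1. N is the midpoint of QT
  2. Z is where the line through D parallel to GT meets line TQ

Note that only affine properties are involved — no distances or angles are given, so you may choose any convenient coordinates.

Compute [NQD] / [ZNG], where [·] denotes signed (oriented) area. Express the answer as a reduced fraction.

Work in coordinates with D = (0, 0), G = (1, 0), T = (0, 1), Q = (4, 3).
1. N is the midpoint of QT ⇒ N = (2, 2)
2. Z is where the line through D parallel to GT meets line TQ ⇒ Z = (-2/3, 2/3)
2·[NQD] = -2, 2·[ZNG] = -4
[NQD]:[ZNG] = -2:-4 = 1/2

[NQD]:[ZNG] = 1/2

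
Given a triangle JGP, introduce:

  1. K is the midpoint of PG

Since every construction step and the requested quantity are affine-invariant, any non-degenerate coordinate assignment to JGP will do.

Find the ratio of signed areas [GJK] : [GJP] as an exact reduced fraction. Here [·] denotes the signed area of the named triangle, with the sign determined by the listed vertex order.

Assign J = (0, 0), G = (1, 0), P = (0, 1) — the answer is frame-independent, so this choice is without loss of generality.
1. K is the midpoint of PG ⇒ K = (1/2, 1/2)
2·[GJK] = -1/2, 2·[GJP] = -1
[GJK]:[GJP] = -1/2:-1 = 1/2

[GJK]:[GJP] = 1/2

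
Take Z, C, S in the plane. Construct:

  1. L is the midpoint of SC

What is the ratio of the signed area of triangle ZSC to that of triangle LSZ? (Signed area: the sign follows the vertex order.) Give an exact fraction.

Choose coordinates Z = (0, 0), C = (1, 0), S = (0, 1).
1. L is the midpoint of SC ⇒ L = (1/2, 1/2)
2·[ZSC] = -1, 2·[LSZ] = 1/2
[ZSC]:[LSZ] = -1:1/2 = -2

[ZSC]:[LSZ] = -2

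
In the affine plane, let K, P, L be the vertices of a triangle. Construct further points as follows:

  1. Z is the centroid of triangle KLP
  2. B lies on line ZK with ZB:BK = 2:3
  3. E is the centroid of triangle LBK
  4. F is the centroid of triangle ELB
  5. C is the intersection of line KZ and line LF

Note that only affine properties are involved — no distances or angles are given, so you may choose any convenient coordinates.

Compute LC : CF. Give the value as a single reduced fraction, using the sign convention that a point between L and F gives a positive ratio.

Assign K = (0, 0), P = (1, 0), L = (0, 1) — the answer is frame-independent, so this choice is without loss of generality.
1. Z is the centroid of triangle KLP ⇒ Z = (1/3, 1/3)
2. B lies on line ZK with ZB:BK = 2:3 ⇒ B = (1/5, 1/5)
3. E is the centroid of triangle LBK ⇒ E = (1/15, 2/5)
4. F is the centroid of triangle ELB ⇒ F = (4/45, 8/15)
5. C is the intersection of line KZ and line LF ⇒ C = (4/25, 4/25)
C = L + t·(F−L) with t = 9/5, so LC:CF = t:(1−t) = 9/5:-4/5

LC:CF = -9/4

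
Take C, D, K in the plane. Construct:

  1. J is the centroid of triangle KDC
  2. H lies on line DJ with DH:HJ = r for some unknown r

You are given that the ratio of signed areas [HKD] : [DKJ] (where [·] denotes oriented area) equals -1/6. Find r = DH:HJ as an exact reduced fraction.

Assign C = (0, 0), D = (1, 0), K = (0, 1) — the answer is frame-independent, so this choice is without loss of generality.
1. J is the centroid of triangle KDC ⇒ J = (1/3, 1/3)
2. With DH:HJ = r, write λ = r/(r+1) so H = D + λ·(J−D); H is affine-linear in λ
Every point depending on H is an affine combination of H and λ-independent points, so each such coordinate is linear in λ; the λ² term in each signed area is a multiple of (J−D)×(J−D) = 0, so 2·[HKD] and 2·[DKJ] are each linear in λ. Evaluating at λ=0 and λ=1:
  2·[HKD] = -1/3·λ,   2·[DKJ] = 1/3
So [HKD]:[DKJ] = (-1/3·λ) / (1/3). Setting this equal to -1/6:
  -1/3·λ = -1/6·(1/3)  ⇒  λ = 1/6
Then r = λ/(1−λ) = (1/6)/(5/6) = 1/5. Check: with r = 1/5, H = (8/9, 1/18) and [HKD]:[DKJ] = -1/6 as required.

r = 1/5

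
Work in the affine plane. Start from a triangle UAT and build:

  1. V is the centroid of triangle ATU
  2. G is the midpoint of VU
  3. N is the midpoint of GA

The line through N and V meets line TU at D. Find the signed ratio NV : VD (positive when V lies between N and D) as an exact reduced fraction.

Assign U = (0, 0), A = (1, 0), T = (0, 1) — the answer is frame-independent, so this choice is without loss of generality.
1. V is the centroid of triangle ATU ⇒ V = (1/3, 1/3)
2. G is the midpoint of VU ⇒ G = (1/6, 1/6)
3. N is the midpoint of GA ⇒ N = (7/12, 1/12)
line NV meets TU at D = (0, 2/3)
V = N + t·(D−N) with t = 3/7, so NV:VD = 3/7:4/7

NV:VD = 3/4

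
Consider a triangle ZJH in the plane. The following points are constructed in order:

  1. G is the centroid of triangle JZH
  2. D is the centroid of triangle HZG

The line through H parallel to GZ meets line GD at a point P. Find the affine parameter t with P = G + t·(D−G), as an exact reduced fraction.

t = 3

Work in coordinates with Z = (0, 0), J = (1, 0), H = (0, 1).
1. G is the centroid of triangle JZH ⇒ G = (1/3, 1/3)
2. D is the centroid of triangle HZG ⇒ D = (1/9, 4/9)
through H parallel to GZ: direction (-1/3, -1/3); meets GD at P = (-1/3, 2/3)
P = G + t·(D−G) with t = 3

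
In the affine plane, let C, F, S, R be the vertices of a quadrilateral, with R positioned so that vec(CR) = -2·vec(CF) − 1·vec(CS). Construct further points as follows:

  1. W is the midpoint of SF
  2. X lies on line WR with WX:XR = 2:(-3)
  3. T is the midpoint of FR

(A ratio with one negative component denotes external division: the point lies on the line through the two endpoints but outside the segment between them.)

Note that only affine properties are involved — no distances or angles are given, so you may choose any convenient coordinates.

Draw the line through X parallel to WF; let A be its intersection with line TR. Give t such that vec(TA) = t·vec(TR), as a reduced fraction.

Choose coordinates C = (0, 0), F = (1, 0), S = (0, 1), R = (-2, -1).
1. W is the midpoint of SF ⇒ W = (1/2, 1/2)
2. X lies on line WR with WX:XR = 2:(-3) ⇒ X = (11/2, 7/2)
3. T is the midpoint of FR ⇒ T = (-1/2, -1/2)
through X parallel to WF: direction (1/2, -1/2); meets TR at A = (7, 2)
A = T + t·(R−T) with t = -5

t = -5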